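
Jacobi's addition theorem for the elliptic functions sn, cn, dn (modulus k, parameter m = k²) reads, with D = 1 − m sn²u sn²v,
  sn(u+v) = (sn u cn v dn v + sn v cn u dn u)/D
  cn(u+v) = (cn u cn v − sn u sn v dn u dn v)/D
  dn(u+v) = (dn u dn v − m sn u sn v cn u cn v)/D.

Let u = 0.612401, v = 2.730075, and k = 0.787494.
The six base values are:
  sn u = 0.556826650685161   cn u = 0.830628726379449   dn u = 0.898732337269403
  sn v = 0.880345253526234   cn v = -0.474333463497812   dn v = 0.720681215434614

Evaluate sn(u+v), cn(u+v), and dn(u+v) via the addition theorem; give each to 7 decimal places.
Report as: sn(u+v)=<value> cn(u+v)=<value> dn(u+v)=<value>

sn(u+v)=0.5485921 cn(u+v)=-0.8360901 dn(u+v)=0.9018674

m = k² = 0.620146800036
D = 1 − m·sn²u·sn²v = 0.8509813627578937
sn(u+v) = (sn u·cn v·dn v + sn v·cn u·dn u)/D = 0.4668416716938899/0.8509813627578937 = 0.5485921221364134
cn(u+v) = (cn u·cn v − sn u·sn v·dn u·dn v)/D = -0.7114971070435467/0.8509813627578937 = -0.8360901168713014
dn(u+v) = (dn u·dn v − m·sn u·sn v·cn u·cn v)/D = 0.7674723286259732/0.8509813627578937 = 0.9018673759654604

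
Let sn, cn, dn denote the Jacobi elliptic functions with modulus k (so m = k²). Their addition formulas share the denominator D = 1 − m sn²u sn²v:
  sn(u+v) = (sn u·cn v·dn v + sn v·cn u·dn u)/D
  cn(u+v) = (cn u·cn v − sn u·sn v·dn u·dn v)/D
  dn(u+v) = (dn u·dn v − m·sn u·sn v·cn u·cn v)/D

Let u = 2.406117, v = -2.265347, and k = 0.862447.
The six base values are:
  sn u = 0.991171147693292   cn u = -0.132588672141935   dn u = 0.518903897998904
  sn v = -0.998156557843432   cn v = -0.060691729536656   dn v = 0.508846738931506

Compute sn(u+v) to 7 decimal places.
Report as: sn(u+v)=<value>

m = k² = 0.743814827809
D = 1 − m·sn²u·sn²v = 0.2719529213189567
sn(u+v) = (sn u·cn v·dn v + sn v·cn u·dn u)/D = 0.03806381947390766/0.2719529213189567 = 0.1399647383425787

sn(u+v)=0.1399647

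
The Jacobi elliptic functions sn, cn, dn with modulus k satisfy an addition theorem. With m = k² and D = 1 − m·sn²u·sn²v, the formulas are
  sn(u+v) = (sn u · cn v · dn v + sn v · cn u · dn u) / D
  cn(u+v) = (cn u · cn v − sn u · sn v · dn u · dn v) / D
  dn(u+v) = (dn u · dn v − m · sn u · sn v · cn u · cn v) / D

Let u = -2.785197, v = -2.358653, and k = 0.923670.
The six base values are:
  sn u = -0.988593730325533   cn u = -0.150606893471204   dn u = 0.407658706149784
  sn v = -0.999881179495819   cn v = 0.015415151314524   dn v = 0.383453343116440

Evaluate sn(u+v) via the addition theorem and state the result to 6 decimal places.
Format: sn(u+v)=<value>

m = k² = 0.8531662689
D = 1 − m·sn²u·sn²v = 0.1663837574175477
sn(u+v) = (sn u·cn v·dn v + sn v·cn u·dn u)/D = 0.05554534725560649/0.1663837574175477 = 0.3338387599711003

sn(u+v)=0.333839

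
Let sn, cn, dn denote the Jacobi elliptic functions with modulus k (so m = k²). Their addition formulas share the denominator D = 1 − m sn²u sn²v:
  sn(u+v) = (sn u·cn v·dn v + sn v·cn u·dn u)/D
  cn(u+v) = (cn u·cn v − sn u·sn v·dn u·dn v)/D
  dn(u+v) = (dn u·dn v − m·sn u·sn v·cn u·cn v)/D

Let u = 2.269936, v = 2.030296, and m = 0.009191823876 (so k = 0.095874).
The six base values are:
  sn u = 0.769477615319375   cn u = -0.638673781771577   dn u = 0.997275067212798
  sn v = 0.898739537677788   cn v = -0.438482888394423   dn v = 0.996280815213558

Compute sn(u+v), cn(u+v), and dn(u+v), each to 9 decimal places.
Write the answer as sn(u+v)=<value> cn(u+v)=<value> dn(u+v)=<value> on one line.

sn(u+v)=-0.912596979 cn(u+v)=-0.408860312 dn(u+v)=0.996165018

m = k² = 0.009191823876
D = 1 − m·sn²u·sn²v = 0.9956039626812413
sn(u+v) = (sn u·cn v·dn v + sn v·cn u·dn u)/D = -0.9085851682587765/0.9956039626812413 = -0.9125969786338373
cn(u+v) = (cn u·cn v − sn u·sn v·dn u·dn v)/D = -0.4070629466394127/0.9956039626812413 = -0.4088603118283695
dn(u+v) = (dn u·dn v − m·sn u·sn v·cn u·cn v)/D = 0.9917858396066959/0.9956039626812413 = 0.9961650182023554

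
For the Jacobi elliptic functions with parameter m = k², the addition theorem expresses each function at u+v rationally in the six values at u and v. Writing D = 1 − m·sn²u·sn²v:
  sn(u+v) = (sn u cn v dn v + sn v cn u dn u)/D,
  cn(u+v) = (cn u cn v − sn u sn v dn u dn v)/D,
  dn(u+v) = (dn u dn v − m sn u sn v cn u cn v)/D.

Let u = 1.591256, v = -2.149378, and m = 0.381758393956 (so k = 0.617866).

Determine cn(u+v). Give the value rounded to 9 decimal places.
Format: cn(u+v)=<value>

cn(u+v)=0.853685130

sn u = 0.9906391826615848, cn u = 0.1365064459122253, dn u = 0.7907940918398977
sn v = -0.9538573738468947, cn v = -0.3002600712014591, dn v = 0.8078734170274164
m = k² = 0.381758393956
D = 1 − m·sn²u·sn²v = 0.659131804995766
cn(u+v) = (cn u·cn v − sn u·sn v·dn u·dn v)/D = 0.5626910205914681/0.659131804995766 = 0.853685129934039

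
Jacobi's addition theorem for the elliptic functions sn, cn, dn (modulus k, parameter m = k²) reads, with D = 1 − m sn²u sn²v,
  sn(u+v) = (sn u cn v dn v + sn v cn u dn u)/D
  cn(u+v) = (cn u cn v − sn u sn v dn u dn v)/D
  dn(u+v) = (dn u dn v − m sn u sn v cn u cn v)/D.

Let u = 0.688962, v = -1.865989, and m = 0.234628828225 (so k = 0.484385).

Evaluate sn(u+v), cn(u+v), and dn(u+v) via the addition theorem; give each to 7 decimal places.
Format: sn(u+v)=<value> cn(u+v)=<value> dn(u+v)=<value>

sn(u+v)=-0.9039007 cn(u+v)=0.4277424 dn(u+v)=0.8990549

sn u = 0.6267494726375029, cn u = 0.7792208278457475, dn u = 0.9528033899830237
sn v = -0.9863996765005506, cn v = -0.16436446757012, dn v = 0.8784701638044846
m = k² = 0.234628828225
D = 1 − m·sn²u·sn²v = 0.9103242188563794
sn(u+v) = (sn u·cn v·dn v + sn v·cn u·dn u)/D = -0.8228426699511388/0.9103242188563794 = -0.9039006684726659
cn(u+v) = (cn u·cn v − sn u·sn v·dn u·dn v)/D = 0.3893842882605289/0.9103242188563794 = 0.4277424242867052
dn(u+v) = (dn u·dn v − m·sn u·sn v·cn u·cn v)/D = 0.8184314441366263/0.9103242188563794 = 0.8990548940517082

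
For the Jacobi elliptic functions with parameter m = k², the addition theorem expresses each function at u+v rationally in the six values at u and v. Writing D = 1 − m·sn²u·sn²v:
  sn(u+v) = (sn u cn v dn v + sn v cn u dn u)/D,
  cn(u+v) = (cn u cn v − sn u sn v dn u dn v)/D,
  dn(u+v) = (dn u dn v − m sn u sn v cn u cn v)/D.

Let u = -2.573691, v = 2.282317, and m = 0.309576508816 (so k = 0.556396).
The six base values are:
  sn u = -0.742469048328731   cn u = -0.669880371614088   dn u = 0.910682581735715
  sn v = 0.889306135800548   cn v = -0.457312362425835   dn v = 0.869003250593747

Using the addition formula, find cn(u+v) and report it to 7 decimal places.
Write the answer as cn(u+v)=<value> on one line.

cn(u+v)=0.9582094

m = k² = 0.309576508816
D = 1 − m·sn²u·sn²v = 0.8650330967818351
cn(u+v) = (cn u·cn v − sn u·sn v·dn u·dn v)/D = 0.8288828097140935/0.8650330967818351 = 0.9582093596161456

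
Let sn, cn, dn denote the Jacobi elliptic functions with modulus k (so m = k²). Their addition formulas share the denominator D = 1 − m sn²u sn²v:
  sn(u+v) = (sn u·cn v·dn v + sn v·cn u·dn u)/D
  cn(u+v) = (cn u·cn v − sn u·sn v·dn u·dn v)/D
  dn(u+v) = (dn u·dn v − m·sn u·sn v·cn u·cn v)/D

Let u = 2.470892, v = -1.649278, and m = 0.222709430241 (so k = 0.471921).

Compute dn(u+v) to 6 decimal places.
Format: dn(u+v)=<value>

sn u = 0.7516734766610922, cn u = -0.6595354308027935, dn u = 0.9349685947857996
sn v = -0.9998122380610512, cn v = 0.01937752882469459, dn v = 0.8816882638531425
m = k² = 0.222709430241
D = 1 − m·sn²u·sn²v = 0.8742135223685667
dn(u+v) = (dn u·dn v − m·sn u·sn v·cn u·cn v)/D = 0.8222117778940421/0.8742135223685667 = 0.9405159687605463

dn(u+v)=0.940516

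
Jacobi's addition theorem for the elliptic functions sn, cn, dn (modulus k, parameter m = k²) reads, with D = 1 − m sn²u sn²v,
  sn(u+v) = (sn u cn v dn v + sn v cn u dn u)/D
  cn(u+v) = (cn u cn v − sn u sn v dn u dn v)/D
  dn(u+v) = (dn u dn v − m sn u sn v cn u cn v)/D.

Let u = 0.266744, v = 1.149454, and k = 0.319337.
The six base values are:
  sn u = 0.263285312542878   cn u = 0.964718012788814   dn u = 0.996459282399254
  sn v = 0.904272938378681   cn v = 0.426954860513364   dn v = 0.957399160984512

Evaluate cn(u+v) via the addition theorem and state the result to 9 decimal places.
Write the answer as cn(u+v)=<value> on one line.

cn(u+v)=0.185832985

m = k² = 0.101976119569
D = 1 − m·sn²u·sn²v = 0.9942196941925298
cn(u+v) = (cn u·cn v − sn u·sn v·dn u·dn v)/D = 0.1847588137883135/0.9942196941925298 = 0.1858329852723025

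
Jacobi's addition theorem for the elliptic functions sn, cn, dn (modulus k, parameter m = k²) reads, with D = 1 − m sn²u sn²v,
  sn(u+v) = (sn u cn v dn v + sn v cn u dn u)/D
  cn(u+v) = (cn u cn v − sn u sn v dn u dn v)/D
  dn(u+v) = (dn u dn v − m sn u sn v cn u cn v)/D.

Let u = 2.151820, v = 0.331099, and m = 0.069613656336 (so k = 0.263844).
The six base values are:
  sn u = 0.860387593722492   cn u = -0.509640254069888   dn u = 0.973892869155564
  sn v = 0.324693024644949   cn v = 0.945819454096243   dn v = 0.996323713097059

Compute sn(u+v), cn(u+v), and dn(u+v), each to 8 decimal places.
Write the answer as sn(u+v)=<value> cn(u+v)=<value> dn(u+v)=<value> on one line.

sn(u+v)=0.65317174 cn(u+v)=-0.75720979 dn(u+v)=0.98503832

m = k² = 0.069613656336
D = 1 − m·sn²u·sn²v = 0.9945671384020748
sn(u+v) = (sn u·cn v·dn v + sn v·cn u·dn u)/D = 0.649623151946496/0.9945671384020748 = 0.6531717436293095
cn(u+v) = (cn u·cn v − sn u·sn v·dn u·dn v)/D = -0.7530959787732182/0.9945671384020748 = -0.7572097947888997
dn(u+v) = (dn u·dn v − m·sn u·sn v·cn u·cn v)/D = 0.9796867443235823/0.9945671384020748 = 0.985038321191267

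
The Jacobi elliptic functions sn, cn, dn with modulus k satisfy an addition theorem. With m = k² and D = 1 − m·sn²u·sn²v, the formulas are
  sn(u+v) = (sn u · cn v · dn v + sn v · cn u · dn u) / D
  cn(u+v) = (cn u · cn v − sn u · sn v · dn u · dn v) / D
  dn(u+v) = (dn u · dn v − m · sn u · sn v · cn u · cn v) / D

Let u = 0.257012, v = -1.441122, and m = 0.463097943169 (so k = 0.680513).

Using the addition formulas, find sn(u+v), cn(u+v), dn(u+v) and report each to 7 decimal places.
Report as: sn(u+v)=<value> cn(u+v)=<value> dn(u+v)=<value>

sn u = 0.2529427729391785, cn u = 0.9674812419979207, dn u = 0.9850740947342815
sn v = -0.9600283764063768, cn v = 0.2799026911169955, dn v = 0.7570889672793632
m = k² = 0.463097943169
D = 1 − m·sn²u·sn²v = 0.9726922736093229
sn(u+v) = (sn u·cn v·dn v + sn v·cn u·dn u)/D = -0.8613447076587956/0.9726922736093229 = -0.8855264208716749
cn(u+v) = (cn u·cn v − sn u·sn v·dn u·dn v)/D = 0.451902150611676/0.9726922736093229 = 0.4645890204666931
dn(u+v) = (dn u·dn v − m·sn u·sn v·cn u·cn v)/D = 0.7762416408929808/0.9726922736093229 = 0.7980341388059123

sn(u+v)=-0.8855264 cn(u+v)=0.4645890 dn(u+v)=0.7980341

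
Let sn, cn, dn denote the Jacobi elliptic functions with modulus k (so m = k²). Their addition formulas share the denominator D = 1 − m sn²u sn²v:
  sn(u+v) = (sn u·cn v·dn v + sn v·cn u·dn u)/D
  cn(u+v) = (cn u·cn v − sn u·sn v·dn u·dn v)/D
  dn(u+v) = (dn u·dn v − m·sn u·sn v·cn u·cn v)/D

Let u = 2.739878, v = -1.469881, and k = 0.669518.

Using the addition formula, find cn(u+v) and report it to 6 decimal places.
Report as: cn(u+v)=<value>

cn(u+v)=0.400111

sn u = 0.7454906965608456, cn u = -0.6665160323212227, dn u = 0.8665331986914173
sn v = -0.9672214494112336, cn v = 0.2539343769536385, dn v = 0.762004123457537
m = k² = 0.448254352324
D = 1 − m·sn²u·sn²v = 0.7669437205366707
cn(u+v) = (cn u·cn v − sn u·sn v·dn u·dn v)/D = 0.3068623624775688/0.7669437205366707 = 0.400110665568578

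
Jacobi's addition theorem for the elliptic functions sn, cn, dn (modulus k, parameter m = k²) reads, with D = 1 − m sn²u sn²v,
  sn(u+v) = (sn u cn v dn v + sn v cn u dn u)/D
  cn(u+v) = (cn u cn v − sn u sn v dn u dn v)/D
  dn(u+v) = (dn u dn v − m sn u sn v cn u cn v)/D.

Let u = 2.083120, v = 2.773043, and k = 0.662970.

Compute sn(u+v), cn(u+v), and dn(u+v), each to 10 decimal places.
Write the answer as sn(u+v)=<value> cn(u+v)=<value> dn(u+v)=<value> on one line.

sn u = 0.9783130121122466, cn u = -0.2071319635687919, dn u = 0.7611361160161367
sn v = 0.7184879755210028, cn v = -0.6955393799287937, dn v = 0.8792633511645937
m = k² = 0.4395292209
D = 1 − m·sn²u·sn²v = 0.7828387056006603
sn(u+v) = (sn u·cn v·dn v + sn v·cn u·dn u)/D = -0.7115730081611791/0.7828387056006603 = -0.9089650308171718
cn(u+v) = (cn u·cn v − sn u·sn v·dn u·dn v)/D = -0.3263438264207978/0.7828387056006603 = -0.4168723698586149
dn(u+v) = (dn u·dn v − m·sn u·sn v·cn u·cn v)/D = 0.6247294672467758/0.7828387056006603 = 0.7980308878154285

sn(u+v)=-0.9089650308 cn(u+v)=-0.4168723699 dn(u+v)=0.7980308878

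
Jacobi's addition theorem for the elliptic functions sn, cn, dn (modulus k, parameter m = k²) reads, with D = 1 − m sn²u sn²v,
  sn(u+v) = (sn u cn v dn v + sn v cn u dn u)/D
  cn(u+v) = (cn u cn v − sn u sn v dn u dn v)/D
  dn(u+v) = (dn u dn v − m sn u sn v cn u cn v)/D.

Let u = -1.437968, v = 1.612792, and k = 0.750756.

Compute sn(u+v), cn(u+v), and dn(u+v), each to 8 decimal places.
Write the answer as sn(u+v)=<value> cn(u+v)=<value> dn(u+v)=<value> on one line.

sn u = -0.9493210663352218, cn u = 0.3143079906909105, dn u = 0.7014603433572403
sn v = 0.9801907460519526, cn v = 0.198055803636542, dn v = 0.6771075359894875
m = k² = 0.563634571536
D = 1 − m·sn²u·sn²v = 0.5119716443326063
sn(u+v) = (sn u·cn v·dn v + sn v·cn u·dn u)/D = 0.08879837902857563/0.5119716443326063 = 0.1734439397407078
cn(u+v) = (cn u·cn v − sn u·sn v·dn u·dn v)/D = 0.5042120709409188/0.5119716443326063 = 0.9848437438331127
dn(u+v) = (dn u·dn v − m·sn u·sn v·cn u·cn v)/D = 0.5076126675577057/0.5119716443326063 = 0.9914859019573576

sn(u+v)=0.17344394 cn(u+v)=0.98484374 dn(u+v)=0.99148590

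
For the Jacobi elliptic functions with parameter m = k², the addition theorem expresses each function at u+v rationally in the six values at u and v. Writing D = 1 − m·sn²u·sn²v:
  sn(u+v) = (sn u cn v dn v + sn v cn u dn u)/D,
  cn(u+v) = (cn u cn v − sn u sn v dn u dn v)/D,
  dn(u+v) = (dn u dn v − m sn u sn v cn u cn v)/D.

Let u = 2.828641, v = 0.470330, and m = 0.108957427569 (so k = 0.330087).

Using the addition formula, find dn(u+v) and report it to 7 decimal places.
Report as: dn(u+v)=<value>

sn u = 0.3922209578117653, cn u = -0.9198710345767071, dn u = 0.99158372603355
sn v = 0.4515700839377248, cn v = 0.8922356523320933, dn v = 0.988828542894655
m = k² = 0.108957427569
D = 1 − m·sn²u·sn²v = 0.9965820259723815
dn(u+v) = (dn u·dn v − m·sn u·sn v·cn u·cn v)/D = 0.9963449830780808/0.9965820259723815 = 0.9997621441204808

dn(u+v)=0.9997621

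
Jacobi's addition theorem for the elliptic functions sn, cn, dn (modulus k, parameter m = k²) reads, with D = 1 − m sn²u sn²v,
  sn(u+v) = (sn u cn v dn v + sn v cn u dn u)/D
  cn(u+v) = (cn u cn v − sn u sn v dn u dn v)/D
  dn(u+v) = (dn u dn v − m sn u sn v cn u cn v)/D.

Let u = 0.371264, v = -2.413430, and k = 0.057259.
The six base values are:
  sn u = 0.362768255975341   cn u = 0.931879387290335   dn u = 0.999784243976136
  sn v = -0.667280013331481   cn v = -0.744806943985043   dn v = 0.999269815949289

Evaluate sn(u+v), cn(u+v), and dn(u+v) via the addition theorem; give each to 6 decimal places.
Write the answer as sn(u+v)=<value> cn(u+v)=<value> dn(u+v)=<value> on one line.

sn(u+v)=-0.891857 cn(u+v)=-0.452318 dn(u+v)=0.998695

m = k² = 0.003278593081
D = 1 − m·sn²u·sn²v = 0.9998078845439801
sn(u+v) = (sn u·cn v·dn v + sn v·cn u·dn u)/D = -0.8916853535828599/0.9998078845439801 = -0.8918566930381474
cn(u+v) = (cn u·cn v − sn u·sn v·dn u·dn v)/D = -0.4522311756194155/0.9998078845439801 = -0.4523180729122591
dn(u+v) = (dn u·dn v − m·sn u·sn v·cn u·cn v)/D = 0.9985033738333473/0.9998078845439801 = 0.9986952386245406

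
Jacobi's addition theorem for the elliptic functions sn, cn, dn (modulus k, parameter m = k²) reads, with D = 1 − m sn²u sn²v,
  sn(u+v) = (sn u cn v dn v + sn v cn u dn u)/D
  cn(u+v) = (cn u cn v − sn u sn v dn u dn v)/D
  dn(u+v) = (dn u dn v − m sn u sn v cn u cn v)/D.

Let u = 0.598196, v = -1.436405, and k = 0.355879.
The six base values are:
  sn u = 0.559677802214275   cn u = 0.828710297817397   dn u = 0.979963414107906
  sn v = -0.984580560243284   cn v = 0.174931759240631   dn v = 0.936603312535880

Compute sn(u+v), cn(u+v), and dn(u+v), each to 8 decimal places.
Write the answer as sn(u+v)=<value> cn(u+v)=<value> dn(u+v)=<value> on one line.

sn(u+v)=-0.73619748 cn(u+v)=0.67676678 dn(u+v)=0.96506863

m = k² = 0.126649862641
D = 1 − m·sn²u·sn²v = 0.9615422916723527
sn(u+v) = (sn u·cn v·dn v + sn v·cn u·dn u)/D = -0.7078850136415563/0.9615422916723527 = -0.7361974816628964
cn(u+v) = (cn u·cn v − sn u·sn v·dn u·dn v)/D = 0.6507398759383149/0.9615422916723527 = 0.676766775184191
dn(u+v) = (dn u·dn v − m·sn u·sn v·cn u·cn v)/D = 0.9279542992358525/0.9615422916723527 = 0.9650686270095487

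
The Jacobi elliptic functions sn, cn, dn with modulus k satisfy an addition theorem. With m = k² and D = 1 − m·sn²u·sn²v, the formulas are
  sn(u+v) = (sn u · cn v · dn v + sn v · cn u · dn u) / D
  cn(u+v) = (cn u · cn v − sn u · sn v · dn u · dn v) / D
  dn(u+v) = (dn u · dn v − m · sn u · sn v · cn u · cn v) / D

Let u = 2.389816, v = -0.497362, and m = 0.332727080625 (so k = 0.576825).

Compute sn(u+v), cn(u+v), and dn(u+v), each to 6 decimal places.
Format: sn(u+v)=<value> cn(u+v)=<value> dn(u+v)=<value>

sn u = 0.8534418856793253, cn u = -0.521188015756423, dn u = 0.8704331611305783
sn v = -0.4714112724089407, cn v = 0.8819134947633943, dn v = 0.9623193496782255
m = k² = 0.332727080625
D = 1 − m·sn²u·sn²v = 0.9461437657815751
sn(u+v) = (sn u·cn v·dn v + sn v·cn u·dn u)/D = 0.9381612484950922/0.9461437657815751 = 0.9915631032247104
cn(u+v) = (cn u·cn v − sn u·sn v·dn u·dn v)/D = -0.1226437823514505/0.9461437657815751 = -0.1296248908326726
dn(u+v) = (dn u·dn v − m·sn u·sn v·cn u·cn v)/D = 0.7761053025746493/0.9461437657815751 = 0.8202826363639746

sn(u+v)=0.991563 cn(u+v)=-0.129625 dn(u+v)=0.820283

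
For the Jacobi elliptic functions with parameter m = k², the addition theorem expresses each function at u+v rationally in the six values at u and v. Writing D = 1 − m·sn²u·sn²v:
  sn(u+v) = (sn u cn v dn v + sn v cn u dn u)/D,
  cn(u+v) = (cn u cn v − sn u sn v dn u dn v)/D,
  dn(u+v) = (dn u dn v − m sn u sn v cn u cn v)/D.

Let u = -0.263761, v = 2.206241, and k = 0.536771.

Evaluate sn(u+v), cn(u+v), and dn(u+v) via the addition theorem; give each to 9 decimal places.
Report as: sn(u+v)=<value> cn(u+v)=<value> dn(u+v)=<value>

sn(u+v)=0.980225244 cn(u+v)=-0.197884997 dn(u+v)=0.850387767

sn u = -0.2598750758547809, cn u = 0.9656422448036705, dn u = 0.9902230002101435
sn v = 0.9105857216438723, cn v = -0.4133202675145611, dn v = 0.8724093154132938
m = k² = 0.288123106441
D = 1 − m·sn²u·sn²v = 0.9838657411981389
sn(u+v) = (sn u·cn v·dn v + sn v·cn u·dn u)/D = 0.9644100357438828/0.9838657411981389 = 0.9802252435067379
cn(u+v) = (cn u·cn v − sn u·sn v·dn u·dn v)/D = -0.1946922691322022/0.9838657411981389 = -0.1978849968849495
dn(u+v) = (dn u·dn v − m·sn u·sn v·cn u·cn v)/D = 0.8366673906214306/0.9838657411981389 = 0.8503877669350983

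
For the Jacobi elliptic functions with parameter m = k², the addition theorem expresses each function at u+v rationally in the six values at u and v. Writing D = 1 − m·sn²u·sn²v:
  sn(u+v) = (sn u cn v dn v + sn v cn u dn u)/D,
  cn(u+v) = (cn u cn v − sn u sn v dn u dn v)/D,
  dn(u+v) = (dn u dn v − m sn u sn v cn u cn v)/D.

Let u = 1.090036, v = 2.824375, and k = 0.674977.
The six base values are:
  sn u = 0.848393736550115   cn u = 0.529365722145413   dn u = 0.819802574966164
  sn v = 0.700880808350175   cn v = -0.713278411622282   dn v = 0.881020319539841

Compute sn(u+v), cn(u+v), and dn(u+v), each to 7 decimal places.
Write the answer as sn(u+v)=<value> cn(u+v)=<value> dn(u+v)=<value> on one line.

sn(u+v)=-0.2729443 cn(u+v)=-0.9620298 dn(u+v)=0.9828830

m = k² = 0.455593950529
D = 1 − m·sn²u·sn²v = 0.8389127407770636
sn(u+v) = (sn u·cn v·dn v + sn v·cn u·dn u)/D = -0.2289764449186808/0.8389127407770636 = -0.2729442929983227
cn(u+v) = (cn u·cn v − sn u·sn v·dn u·dn v)/D = -0.8070590897266984/0.8389127407770636 = -0.9620298399320292
dn(u+v) = (dn u·dn v − m·sn u·sn v·cn u·cn v)/D = 0.8245530298753866/0.8389127407770636 = 0.9828829505099947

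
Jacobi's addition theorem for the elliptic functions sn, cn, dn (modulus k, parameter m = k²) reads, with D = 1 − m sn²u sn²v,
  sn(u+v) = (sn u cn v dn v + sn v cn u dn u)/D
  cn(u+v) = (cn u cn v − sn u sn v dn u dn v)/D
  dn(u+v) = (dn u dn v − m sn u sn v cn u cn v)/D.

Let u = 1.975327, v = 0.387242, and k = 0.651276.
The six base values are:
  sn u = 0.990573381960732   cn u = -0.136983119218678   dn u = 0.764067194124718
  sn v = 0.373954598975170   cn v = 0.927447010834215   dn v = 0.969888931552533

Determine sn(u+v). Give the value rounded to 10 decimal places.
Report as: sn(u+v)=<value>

m = k² = 0.424160428176
D = 1 − m·sn²u·sn²v = 0.9417975570884175
sn(u+v) = (sn u·cn v·dn v + sn v·cn u·dn u)/D = 0.8519014542307583/0.9417975570884175 = 0.9045483796586026

sn(u+v)=0.9045483797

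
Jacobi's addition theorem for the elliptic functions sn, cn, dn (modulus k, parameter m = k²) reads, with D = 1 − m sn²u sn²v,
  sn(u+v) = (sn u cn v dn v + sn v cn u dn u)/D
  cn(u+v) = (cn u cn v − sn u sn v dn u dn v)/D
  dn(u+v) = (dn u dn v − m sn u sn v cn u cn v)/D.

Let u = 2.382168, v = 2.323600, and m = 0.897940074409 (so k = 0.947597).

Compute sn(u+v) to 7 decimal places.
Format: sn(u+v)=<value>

sn(u+v)=0.4075362

sn u = 0.9982102805526544, cn u = 0.05980163709290016, dn u = 0.3244551910980159
sn v = 0.9968857247859044, cn v = 0.0788596964112973, dn v = 0.3280915752735402
m = k² = 0.897940074409
D = 1 − m·sn²u·sn²v = 0.1108353569457048
sn(u+v) = (sn u·cn v·dn v + sn v·cn u·dn u)/D = 0.0451694217080844/0.1108353569457048 = 0.4075362136489682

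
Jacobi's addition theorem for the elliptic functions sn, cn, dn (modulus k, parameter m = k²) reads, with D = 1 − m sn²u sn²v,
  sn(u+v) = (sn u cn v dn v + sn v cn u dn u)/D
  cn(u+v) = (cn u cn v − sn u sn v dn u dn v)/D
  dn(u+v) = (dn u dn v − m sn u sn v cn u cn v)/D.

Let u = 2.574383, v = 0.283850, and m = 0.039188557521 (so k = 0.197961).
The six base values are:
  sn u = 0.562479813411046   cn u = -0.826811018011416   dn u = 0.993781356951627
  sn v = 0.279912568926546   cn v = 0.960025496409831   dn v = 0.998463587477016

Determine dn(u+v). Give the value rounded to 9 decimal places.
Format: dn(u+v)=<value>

m = k² = 0.039188557521
D = 1 − m·sn²u·sn²v = 0.9990285555760543
dn(u+v) = (dn u·dn v − m·sn u·sn v·cn u·cn v)/D = 0.9971520348796614/0.9990285555760543 = 0.9981216545954376

dn(u+v)=0.998121655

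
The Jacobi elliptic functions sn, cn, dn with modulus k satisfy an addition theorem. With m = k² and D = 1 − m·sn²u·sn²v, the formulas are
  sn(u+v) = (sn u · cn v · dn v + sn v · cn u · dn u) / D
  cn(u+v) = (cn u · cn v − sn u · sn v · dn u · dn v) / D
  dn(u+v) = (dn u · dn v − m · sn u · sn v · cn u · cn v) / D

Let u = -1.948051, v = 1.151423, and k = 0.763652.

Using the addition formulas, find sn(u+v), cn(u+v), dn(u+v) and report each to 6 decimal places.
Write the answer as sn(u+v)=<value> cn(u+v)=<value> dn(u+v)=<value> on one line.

sn(u+v)=-0.684399 cn(u+v)=0.729108 dn(u+v)=0.852552

sn u = -0.9999448339535804, cn u = -0.01050376358961719, dn u = 0.6456779095396212
sn v = 0.8615094022481721, cn v = 0.5077416172011087, dn v = 0.7531110828581143
m = k² = 0.583164377104
D = 1 − m·sn²u·sn²v = 0.567224056150819
sn(u+v) = (sn u·cn v·dn v + sn v·cn u·dn u)/D = -0.388207542646664/0.567224056150819 = -0.6843989397788228
cn(u+v) = (cn u·cn v − sn u·sn v·dn u·dn v)/D = 0.4135674475928032/0.567224056150819 = 0.7291077363665971
dn(u+v) = (dn u·dn v − m·sn u·sn v·cn u·cn v)/D = 0.4835879303116616/0.567224056150819 = 0.8525518709366596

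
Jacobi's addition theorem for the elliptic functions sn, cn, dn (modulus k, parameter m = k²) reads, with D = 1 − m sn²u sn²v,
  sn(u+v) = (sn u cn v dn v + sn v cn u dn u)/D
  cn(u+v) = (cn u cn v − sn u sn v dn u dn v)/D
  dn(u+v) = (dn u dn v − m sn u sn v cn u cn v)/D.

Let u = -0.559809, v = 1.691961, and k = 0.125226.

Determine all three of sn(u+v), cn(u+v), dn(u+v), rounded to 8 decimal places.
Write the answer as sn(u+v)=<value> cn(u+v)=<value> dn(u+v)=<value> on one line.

sn(u+v)=0.90407962 cn(u+v)=0.42736405 dn(u+v)=0.99357060

sn u = -0.53065948861498, cn u = 0.8475851031860387, dn u = 0.9977895986478239
sn v = 0.9935032679028103, cn v = -0.1138035881087969, dn v = 0.9922305904964395
m = k² = 0.015681551076
D = 1 − m·sn²u·sn²v = 0.9956412748420712
sn(u+v) = (sn u·cn v·dn v + sn v·cn u·dn u)/D = 0.900138990049105/0.9956412748420712 = 0.9040796246538545
cn(u+v) = (cn u·cn v − sn u·sn v·dn u·dn v)/D = 0.4255012887906712/0.9956412748420712 = 0.4273640512323721
dn(u+v) = (dn u·dn v − m·sn u·sn v·cn u·cn v)/D = 0.9892398941871722/0.9956412748420712 = 0.9935705953372469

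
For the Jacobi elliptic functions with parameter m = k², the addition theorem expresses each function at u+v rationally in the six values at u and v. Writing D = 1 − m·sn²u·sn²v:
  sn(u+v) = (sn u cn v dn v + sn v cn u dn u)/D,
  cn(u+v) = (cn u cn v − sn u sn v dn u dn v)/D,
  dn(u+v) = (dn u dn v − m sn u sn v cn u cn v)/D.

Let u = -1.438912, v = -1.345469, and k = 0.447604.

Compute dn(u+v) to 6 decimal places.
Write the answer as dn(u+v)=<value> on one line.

dn(u+v)=0.974027

sn u = -0.9804925624124083, cn u = 0.1965561880327087, dn u = 0.8985493991678606
sn v = -0.9605012909764723, cn v = 0.2782755289861654, dn v = 0.902864976167316
m = k² = 0.200349340816
D = 1 − m·sn²u·sn²v = 0.8223061361273141
dn(u+v) = (dn u·dn v − m·sn u·sn v·cn u·cn v)/D = 0.8009484915977928/0.8223061361273141 = 0.9740271371072262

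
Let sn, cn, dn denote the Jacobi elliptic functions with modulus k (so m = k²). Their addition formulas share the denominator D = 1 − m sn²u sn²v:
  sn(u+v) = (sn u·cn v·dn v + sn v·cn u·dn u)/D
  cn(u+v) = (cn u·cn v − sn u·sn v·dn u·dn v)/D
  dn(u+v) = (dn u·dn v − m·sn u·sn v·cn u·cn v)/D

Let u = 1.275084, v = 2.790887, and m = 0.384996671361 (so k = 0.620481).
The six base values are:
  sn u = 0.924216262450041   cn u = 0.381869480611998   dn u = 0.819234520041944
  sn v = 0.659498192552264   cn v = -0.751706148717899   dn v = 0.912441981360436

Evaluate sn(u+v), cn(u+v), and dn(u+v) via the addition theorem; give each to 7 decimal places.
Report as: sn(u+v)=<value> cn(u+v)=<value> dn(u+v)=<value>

m = k² = 0.384996671361
D = 1 − m·sn²u·sn²v = 0.8569685945612249
sn(u+v) = (sn u·cn v·dn v + sn v·cn u·dn u)/D = -0.4275912225145866/0.8569685945612249 = -0.4989578675675003
cn(u+v) = (cn u·cn v − sn u·sn v·dn u·dn v)/D = -0.7426714741342382/0.8569685945612249 = -0.8666262437709193
dn(u+v) = (dn u·dn v − m·sn u·sn v·cn u·cn v)/D = 0.8148647697798901/0.8569685945612249 = 0.9508688824204902

sn(u+v)=-0.4989579 cn(u+v)=-0.8666262 dn(u+v)=0.9508689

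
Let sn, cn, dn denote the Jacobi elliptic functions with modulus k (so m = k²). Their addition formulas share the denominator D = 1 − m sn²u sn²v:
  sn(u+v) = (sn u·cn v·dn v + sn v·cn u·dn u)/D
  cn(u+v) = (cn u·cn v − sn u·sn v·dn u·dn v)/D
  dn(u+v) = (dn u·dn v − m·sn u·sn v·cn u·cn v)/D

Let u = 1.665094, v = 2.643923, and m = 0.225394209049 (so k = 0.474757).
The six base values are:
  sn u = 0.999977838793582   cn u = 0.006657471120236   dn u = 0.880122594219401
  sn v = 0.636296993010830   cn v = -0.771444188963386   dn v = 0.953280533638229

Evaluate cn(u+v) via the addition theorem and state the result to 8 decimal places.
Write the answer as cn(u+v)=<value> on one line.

m = k² = 0.225394209049
D = 1 − m·sn²u·sn²v = 0.908747820464812
cn(u+v) = (cn u·cn v − sn u·sn v·dn u·dn v)/D = -0.5389795910484567/0.908747820464812 = -0.5931013851265977

cn(u+v)=-0.59310139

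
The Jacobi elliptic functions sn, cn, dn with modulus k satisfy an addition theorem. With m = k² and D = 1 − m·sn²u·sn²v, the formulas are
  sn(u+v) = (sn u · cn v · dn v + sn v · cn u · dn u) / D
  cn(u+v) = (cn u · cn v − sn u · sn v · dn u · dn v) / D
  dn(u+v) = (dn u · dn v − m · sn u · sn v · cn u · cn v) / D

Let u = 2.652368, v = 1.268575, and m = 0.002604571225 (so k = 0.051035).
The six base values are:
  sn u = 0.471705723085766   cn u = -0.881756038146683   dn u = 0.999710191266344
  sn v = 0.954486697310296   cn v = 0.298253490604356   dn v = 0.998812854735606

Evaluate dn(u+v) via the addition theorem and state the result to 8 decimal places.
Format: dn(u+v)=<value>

m = k² = 0.002604571225
D = 1 − m·sn²u·sn²v = 0.9994720190061775
dn(u+v) = (dn u·dn v − m·sn u·sn v·cn u·cn v)/D = 0.9988317878256154/0.9994720190061775 = 0.9993594306109752

dn(u+v)=0.99935943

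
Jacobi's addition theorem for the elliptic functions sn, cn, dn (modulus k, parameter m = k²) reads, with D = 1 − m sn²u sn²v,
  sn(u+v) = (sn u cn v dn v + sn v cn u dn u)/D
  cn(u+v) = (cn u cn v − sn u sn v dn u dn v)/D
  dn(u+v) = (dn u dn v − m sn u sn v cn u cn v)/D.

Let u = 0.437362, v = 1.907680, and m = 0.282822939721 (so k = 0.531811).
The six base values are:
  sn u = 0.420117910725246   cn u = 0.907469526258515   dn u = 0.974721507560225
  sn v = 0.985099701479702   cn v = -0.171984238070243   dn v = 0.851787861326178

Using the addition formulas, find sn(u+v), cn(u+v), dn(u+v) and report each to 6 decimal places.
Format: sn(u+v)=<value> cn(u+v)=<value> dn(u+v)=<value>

m = k² = 0.282822939721
D = 1 − m·sn²u·sn²v = 0.9515585202525757
sn(u+v) = (sn u·cn v·dn v + sn v·cn u·dn u)/D = 0.8098055132038775/0.9515585202525757 = 0.8510306996031392
cn(u+v) = (cn u·cn v − sn u·sn v·dn u·dn v)/D = -0.4996785449165055/0.9515585202525757 = -0.5251159379917842
dn(u+v) = (dn u·dn v − m·sn u·sn v·cn u·cn v)/D = 0.8485237678739046/0.9515585202525757 = 0.8917200044077981

sn(u+v)=0.851031 cn(u+v)=-0.525116 dn(u+v)=0.891720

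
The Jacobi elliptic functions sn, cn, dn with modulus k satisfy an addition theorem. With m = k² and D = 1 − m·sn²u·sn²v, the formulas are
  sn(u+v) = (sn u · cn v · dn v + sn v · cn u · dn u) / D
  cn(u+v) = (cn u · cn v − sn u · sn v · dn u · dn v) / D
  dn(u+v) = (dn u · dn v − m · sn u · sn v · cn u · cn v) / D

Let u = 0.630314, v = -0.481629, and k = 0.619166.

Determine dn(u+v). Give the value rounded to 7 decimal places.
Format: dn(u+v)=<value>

sn u = 0.5774604949175584, cn u = 0.8164186284067558, dn u = 0.9338963305116578
sn v = -0.4571953391037749, cn v = 0.8893663035565179, dn v = 0.9590963567592288
m = k² = 0.383366535556
D = 1 − m·sn²u·sn²v = 0.9732784069148182
dn(u+v) = (dn u·dn v − m·sn u·sn v·cn u·cn v)/D = 0.9691871777459991/0.9732784069148182 = 0.9957964451489396

dn(u+v)=0.9957964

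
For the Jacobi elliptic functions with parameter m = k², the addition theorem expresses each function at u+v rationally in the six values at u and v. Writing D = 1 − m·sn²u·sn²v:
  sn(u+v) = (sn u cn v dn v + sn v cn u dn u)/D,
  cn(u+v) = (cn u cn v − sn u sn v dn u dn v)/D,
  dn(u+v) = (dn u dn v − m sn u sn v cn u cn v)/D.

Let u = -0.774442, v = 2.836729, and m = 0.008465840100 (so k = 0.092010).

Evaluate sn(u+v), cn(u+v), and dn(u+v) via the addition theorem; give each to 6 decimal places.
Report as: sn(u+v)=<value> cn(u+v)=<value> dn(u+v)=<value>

sn(u+v)=0.884098 cn(u+v)=-0.467301 dn(u+v)=0.996686

sn u = -0.6989018808849823, cn u = 0.7152175619316363, dn u = 0.9979302296470974
sn v = 0.3064893780790986, cn v = -0.9518740783972885, dn v = 0.9996022984442394
m = k² = 0.0084658401
D = 1 − m·sn²u·sn²v = 0.9996115516011399
sn(u+v) = (sn u·cn v·dn v + sn v·cn u·dn u)/D = 0.883754884657503/0.9996115516011399 = 0.8840983112309356
cn(u+v) = (cn u·cn v − sn u·sn v·dn u·dn v)/D = -0.4671194257772222/0.9996115516011399 = -0.4673009480822906
dn(u+v) = (dn u·dn v − m·sn u·sn v·cn u·cn v)/D = 0.9962987708686139/0.9996115516011399 = 0.9966859319230358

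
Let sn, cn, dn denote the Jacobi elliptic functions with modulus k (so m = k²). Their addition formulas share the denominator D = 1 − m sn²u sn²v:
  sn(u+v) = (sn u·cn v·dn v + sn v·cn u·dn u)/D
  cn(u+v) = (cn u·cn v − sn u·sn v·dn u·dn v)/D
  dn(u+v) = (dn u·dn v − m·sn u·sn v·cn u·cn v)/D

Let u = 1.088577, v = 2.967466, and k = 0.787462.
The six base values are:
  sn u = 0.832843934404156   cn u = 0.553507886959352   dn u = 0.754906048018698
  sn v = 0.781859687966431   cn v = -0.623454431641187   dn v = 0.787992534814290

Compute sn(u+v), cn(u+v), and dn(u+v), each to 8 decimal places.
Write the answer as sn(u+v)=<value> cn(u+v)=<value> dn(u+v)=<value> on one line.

sn(u+v)=-0.11187595 cn(u+v)=-0.99372218 dn(u+v)=0.99611181

m = k² = 0.620096401444
D = 1 − m·sn²u·sn²v = 0.7370675979471798
sn(u+v) = (sn u·cn v·dn v + sn v·cn u·dn u)/D = -0.08246013810857943/0.7370675979471798 = -0.1118759505074441
cn(u+v) = (cn u·cn v − sn u·sn v·dn u·dn v)/D = -0.7324404204894344/0.7370675979471798 = -0.9937221803391811
dn(u+v) = (dn u·dn v − m·sn u·sn v·cn u·cn v)/D = 0.7342017368077574/0.7370675979471798 = 0.9961118069124133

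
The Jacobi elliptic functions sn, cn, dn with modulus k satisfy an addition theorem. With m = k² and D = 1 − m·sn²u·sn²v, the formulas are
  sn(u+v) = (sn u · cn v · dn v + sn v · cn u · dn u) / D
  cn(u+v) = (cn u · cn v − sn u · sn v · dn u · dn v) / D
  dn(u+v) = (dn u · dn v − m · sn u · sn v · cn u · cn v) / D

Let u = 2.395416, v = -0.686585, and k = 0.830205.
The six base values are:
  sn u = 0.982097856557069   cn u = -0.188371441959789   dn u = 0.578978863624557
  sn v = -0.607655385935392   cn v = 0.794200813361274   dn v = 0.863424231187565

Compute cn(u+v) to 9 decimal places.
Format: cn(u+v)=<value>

cn(u+v)=0.197111208

m = k² = 0.689240342025
D = 1 − m·sn²u·sn²v = 0.7545319803551608
cn(u+v) = (cn u·cn v − sn u·sn v·dn u·dn v)/D = 0.1487267099047247/0.7545319803551608 = 0.1971112077114591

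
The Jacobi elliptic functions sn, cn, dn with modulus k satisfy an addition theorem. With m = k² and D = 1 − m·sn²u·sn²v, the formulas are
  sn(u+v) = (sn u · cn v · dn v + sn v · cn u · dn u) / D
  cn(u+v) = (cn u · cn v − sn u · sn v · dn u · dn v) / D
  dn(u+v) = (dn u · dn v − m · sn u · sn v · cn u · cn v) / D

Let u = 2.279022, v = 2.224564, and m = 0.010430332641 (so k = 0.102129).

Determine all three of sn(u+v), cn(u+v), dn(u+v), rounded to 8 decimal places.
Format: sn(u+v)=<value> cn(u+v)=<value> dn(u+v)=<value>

sn u = 0.764216272384374, cn u = -0.6449600677739145, dn u = 0.996949551993152
sn v = 0.7980845774949194, cn v = -0.6025454399169875, dn v = 0.99667272182633
m = k² = 0.010430332641
D = 1 − m·sn²u·sn²v = 0.9961200283034061
sn(u+v) = (sn u·cn v·dn v + sn v·cn u·dn u)/D = -0.9721054194215469/0.9961200283034061 = -0.9758918521869689
cn(u+v) = (cn u·cn v − sn u·sn v·dn u·dn v)/D = -0.2174078294782344/0.9961200283034061 = -0.218254651348115
dn(u+v) = (dn u·dn v − m·sn u·sn v·cn u·cn v)/D = 0.9911602099224129/0.9961200283034061 = 0.9950208627072373

sn(u+v)=-0.97589185 cn(u+v)=-0.21825465 dn(u+v)=0.99502086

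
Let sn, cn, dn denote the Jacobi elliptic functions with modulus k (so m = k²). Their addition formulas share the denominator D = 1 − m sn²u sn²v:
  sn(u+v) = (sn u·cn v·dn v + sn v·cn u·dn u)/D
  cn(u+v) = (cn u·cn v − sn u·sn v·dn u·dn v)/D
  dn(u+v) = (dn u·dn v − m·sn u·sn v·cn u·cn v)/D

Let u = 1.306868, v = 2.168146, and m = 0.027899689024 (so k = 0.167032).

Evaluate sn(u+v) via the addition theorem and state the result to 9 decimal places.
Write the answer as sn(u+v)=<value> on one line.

sn(u+v)=-0.306030724

sn u = 0.9634260931597785, cn u = 0.2679741834932721, dn u = 0.9869669661103099
sn v = 0.8370940962450028, cn v = -0.5470589310410368, dn v = 0.9901767255569171
m = k² = 0.027899689024
D = 1 − m·sn²u·sn²v = 0.9818538402676421
sn(u+v) = (sn u·cn v·dn v + sn v·cn u·dn u)/D = -0.3004774416203597/0.9818538402676421 = -0.3060307240214623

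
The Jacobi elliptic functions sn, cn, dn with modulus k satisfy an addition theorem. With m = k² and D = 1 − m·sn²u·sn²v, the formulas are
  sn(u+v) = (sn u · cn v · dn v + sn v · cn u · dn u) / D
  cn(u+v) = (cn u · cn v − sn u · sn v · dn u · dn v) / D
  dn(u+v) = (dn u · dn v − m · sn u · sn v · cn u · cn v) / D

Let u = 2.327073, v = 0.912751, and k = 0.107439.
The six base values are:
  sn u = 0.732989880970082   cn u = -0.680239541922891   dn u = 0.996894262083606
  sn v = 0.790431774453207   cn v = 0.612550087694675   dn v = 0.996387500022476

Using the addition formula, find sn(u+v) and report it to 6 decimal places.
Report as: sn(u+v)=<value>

sn(u+v)=-0.088987

m = k² = 0.011543138721
D = 1 − m·sn²u·sn²v = 0.9961252056893814
sn(u+v) = (sn u·cn v·dn v + sn v·cn u·dn u)/D = -0.08864201724839711/0.9961252056893814 = -0.08898682288342583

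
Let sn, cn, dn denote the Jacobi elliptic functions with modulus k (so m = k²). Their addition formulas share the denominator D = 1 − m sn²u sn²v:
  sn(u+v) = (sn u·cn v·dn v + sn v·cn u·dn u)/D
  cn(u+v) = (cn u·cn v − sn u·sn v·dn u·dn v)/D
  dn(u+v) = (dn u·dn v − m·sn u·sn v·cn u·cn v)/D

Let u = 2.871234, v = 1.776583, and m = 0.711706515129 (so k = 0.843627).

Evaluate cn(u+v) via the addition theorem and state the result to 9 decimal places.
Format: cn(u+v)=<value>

cn(u+v)=-0.900137345

sn u = 0.9015806511863142, cn u = -0.4326110601989525, dn u = 0.6492233953202453
sn v = 0.9852613857811674, cn v = 0.1710555514696137, dn v = 0.5559838295359348
m = k² = 0.711706515129
D = 1 − m·sn²u·sn²v = 0.4384181908496712
cn(u+v) = (cn u·cn v − sn u·sn v·dn u·dn v)/D = -0.3946365864273524/0.4384181908496712 = -0.9001373452651032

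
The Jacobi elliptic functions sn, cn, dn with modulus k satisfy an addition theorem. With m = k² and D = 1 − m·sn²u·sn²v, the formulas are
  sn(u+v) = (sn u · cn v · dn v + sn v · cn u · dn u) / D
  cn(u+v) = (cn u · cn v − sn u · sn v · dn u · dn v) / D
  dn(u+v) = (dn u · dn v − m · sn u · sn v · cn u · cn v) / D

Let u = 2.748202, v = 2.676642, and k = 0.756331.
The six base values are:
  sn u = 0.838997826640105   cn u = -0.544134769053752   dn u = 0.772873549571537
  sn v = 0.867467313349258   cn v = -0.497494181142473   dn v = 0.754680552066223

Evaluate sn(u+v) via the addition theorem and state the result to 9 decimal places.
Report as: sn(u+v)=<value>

sn(u+v)=-0.975349108

m = k² = 0.572036581561
D = 1 − m·sn²u·sn²v = 0.6969936618650976
sn(u+v) = (sn u·cn v·dn v + sn v·cn u·dn u)/D = -0.6798121463213035/0.6969936618650976 = -0.9753491079132373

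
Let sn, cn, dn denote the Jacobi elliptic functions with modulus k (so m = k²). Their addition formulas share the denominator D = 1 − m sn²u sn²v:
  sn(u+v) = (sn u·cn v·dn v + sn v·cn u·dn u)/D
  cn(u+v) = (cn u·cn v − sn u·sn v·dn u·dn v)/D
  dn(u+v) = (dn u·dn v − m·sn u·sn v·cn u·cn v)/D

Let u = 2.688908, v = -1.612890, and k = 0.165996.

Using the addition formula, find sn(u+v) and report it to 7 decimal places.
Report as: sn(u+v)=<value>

sn u = 0.456625676632661, cn u = -0.8896589185973266, dn u = 0.9971231908676507
sn v = -0.999529693236887, cn v = -0.03066581708962718, dn v = 0.9861395642536779
m = k² = 0.027554672016
D = 1 − m·sn²u·sn²v = 0.9942600606419001
sn(u+v) = (sn u·cn v·dn v + sn v·cn u·dn u)/D = 0.8728736162069462/0.9942600606419001 = 0.8779127823392744

sn(u+v)=0.8779128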